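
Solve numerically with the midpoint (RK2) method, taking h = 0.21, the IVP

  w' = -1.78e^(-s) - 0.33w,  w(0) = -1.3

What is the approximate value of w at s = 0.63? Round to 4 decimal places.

Midpoint: k1 = f(s_n, w_n); k2 = f(s_n + h/2, w_n + (h/2)·k1); w_{n+1} = w_n + h·k2.
s=0.000000, w=-1.300000:
  k1 = f(0.000000, -1.300000) = -1.351000
  k2 = f(0.105000, -1.441855) = -1.126766
  w ← -1.300000 + 0.21·(-1.126766) = -1.536621
s=0.210000, w=-1.536621:
  k1 = f(0.210000, -1.536621) = -0.935755
  k2 = f(0.315000, -1.634875) = -0.759515
  w ← -1.536621 + 0.21·(-0.759515) = -1.696119
s=0.420000, w=-1.696119:
  k1 = f(0.420000, -1.696119) = -0.609824
  k2 = f(0.525000, -1.760151) = -0.472119
  w ← -1.696119 + 0.21·(-0.472119) = -1.795264
w(0.63) ≈ -1.7953

-1.7953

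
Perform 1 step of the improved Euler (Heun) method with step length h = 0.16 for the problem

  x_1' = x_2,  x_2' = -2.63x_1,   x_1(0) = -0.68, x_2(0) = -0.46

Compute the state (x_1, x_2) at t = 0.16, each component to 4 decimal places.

-0.7307, -0.1584

Heun on (x_1,x_2): k1 = f(t_n, state_n); k2 = f(t_n + h, state_n + h·k1); state_{n+1} = state_n + (h/2)·(k1 + k2).
0.000000: (-0.680000, -0.460000)
  k1 = (-0.460000, 1.788400)
  predictor → (-0.753600, -0.173856)
  k2 = (-0.173856, 1.981968)
  → (-0.730708, -0.158371)
(x_1(0.16), x_2(0.16)) ≈ (-0.7307, -0.1584)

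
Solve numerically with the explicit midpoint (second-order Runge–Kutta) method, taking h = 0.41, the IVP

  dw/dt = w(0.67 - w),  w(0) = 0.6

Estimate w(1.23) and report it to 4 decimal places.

Midpoint: k1 = f(t_n, w_n); k2 = f(t_n + h/2, w_n + (h/2)·k1); w_{n+1} = w_n + h·k2.
t=0.000000, w=0.600000:
  k1 = f(0.000000, 0.600000) = 0.042000
  k2 = f(0.205000, 0.608610) = 0.037363
  w ← 0.600000 + 0.41·0.037363 = 0.615319
t=0.410000, w=0.615319:
  k1 = f(0.410000, 0.615319) = 0.033646
  k2 = f(0.615000, 0.622216) = 0.029732
  w ← 0.615319 + 0.41·0.029732 = 0.627509
t=0.820000, w=0.627509:
  k1 = f(0.820000, 0.627509) = 0.026664
  k2 = f(1.025000, 0.632975) = 0.023436
  w ← 0.627509 + 0.41·0.023436 = 0.637117
w(1.23) ≈ 0.6371

0.6371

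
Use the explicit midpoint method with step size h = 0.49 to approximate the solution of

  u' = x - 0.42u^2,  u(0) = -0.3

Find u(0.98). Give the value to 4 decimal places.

0.1591

Midpoint: k1 = f(x_n, u_n); k2 = f(x_n + h/2, u_n + (h/2)·k1); u_{n+1} = u_n + h·k2.
x=0.000000, u=-0.300000:
  k1 = f(0.000000, -0.300000) = -0.037800
  k2 = f(0.245000, -0.309261) = 0.204830
  u ← -0.300000 + 0.49·0.204830 = -0.199633
x=0.490000, u=-0.199633:
  k1 = f(0.490000, -0.199633) = 0.473262
  k2 = f(0.735000, -0.083684) = 0.732059
  u ← -0.199633 + 0.49·0.732059 = 0.159076
u(0.98) ≈ 0.1591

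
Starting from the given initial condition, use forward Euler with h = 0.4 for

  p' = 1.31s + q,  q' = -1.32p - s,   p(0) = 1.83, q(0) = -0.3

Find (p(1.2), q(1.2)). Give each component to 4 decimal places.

Euler on (p,q): p_{n+1} = p_n + h·p', q_{n+1} = q_n + h·q'.
0.000000: (1.830000, -0.300000); f=(-0.300000, -2.415600) → (1.710000, -1.266240)
0.400000: (1.710000, -1.266240); f=(-0.742240, -2.657200) → (1.413104, -2.329120)
0.800000: (1.413104, -2.329120); f=(-1.281120, -2.665297) → (0.900656, -3.395239)
(p(1.2), q(1.2)) ≈ (0.9007, -3.3952)

0.9007, -3.3952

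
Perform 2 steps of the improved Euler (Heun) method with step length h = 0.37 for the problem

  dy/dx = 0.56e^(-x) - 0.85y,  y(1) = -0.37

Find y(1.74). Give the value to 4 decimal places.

Heun: k1 = f(x_n, y_n); k2 = f(x_n + h, y_n + h·k1); y_{n+1} = y_n + (h/2)·(k1 + k2).
x=1.000000, y=-0.370000:
  k1 = f(1.000000, -0.370000) = 0.520512
  k2 = f(1.370000, -0.177410) = 0.293099
  y ← -0.370000 + (0.37/2)·(0.520512 + 0.293099) = -0.219482
x=1.370000, y=-0.219482:
  k1 = f(1.370000, -0.219482) = 0.328860
  k2 = f(1.740000, -0.097804) = 0.181425
  y ← -0.219482 + (0.37/2)·(0.328860 + 0.181425) = -0.125079
y(1.74) ≈ -0.1251

-0.1251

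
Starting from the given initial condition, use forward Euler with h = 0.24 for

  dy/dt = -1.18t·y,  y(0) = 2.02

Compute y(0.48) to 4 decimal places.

Euler: y_{n+1} = y_n + h·f(t_n, y_n).
t=0.000000, y=2.020000: f=0.000000 → y ← 2.020000 + 0.24·0.000000 = 2.020000
t=0.240000, y=2.020000: f=-0.572064 → y ← 2.020000 + 0.24·(-0.572064) = 1.882705
y(0.48) ≈ 1.8827

1.8827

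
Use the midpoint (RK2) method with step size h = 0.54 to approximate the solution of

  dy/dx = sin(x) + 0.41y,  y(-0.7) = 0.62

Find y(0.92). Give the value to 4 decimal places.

Midpoint: k1 = f(x_n, y_n); k2 = f(x_n + h/2, y_n + (h/2)·k1); y_{n+1} = y_n + h·k2.
x=-0.700000, y=0.620000:
  k1 = f(-0.700000, 0.620000) = -0.390018
  k2 = f(-0.430000, 0.514695) = -0.205846
  y ← 0.620000 + 0.54·(-0.205846) = 0.508843
x=-0.160000, y=0.508843:
  k1 = f(-0.160000, 0.508843) = 0.049308
  k2 = f(0.110000, 0.522156) = 0.323862
  y ← 0.508843 + 0.54·0.323862 = 0.683729
x=0.380000, y=0.683729:
  k1 = f(0.380000, 0.683729) = 0.651249
  k2 = f(0.650000, 0.859566) = 0.957609
  y ← 0.683729 + 0.54·0.957609 = 1.200838
y(0.92) ≈ 1.2008

1.2008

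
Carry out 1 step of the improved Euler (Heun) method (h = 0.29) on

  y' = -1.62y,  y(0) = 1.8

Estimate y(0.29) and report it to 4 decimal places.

Heun: k1 = f(s_n, y_n); k2 = f(s_n + h, y_n + h·k1); y_{n+1} = y_n + (h/2)·(k1 + k2).
s=0.000000, y=1.800000:
  k1 = f(0.000000, 1.800000) = -2.916000
  k2 = f(0.290000, 0.954360) = -1.546063
  y ← 1.800000 + (0.29/2)·(-2.916000 + (-1.546063)) = 1.153001
y(0.29) ≈ 1.1530

1.1530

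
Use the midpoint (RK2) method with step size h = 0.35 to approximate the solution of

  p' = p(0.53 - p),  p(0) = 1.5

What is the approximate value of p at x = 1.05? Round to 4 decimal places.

0.8730

Midpoint: k1 = f(x_n, p_n); k2 = f(x_n + h/2, p_n + (h/2)·k1); p_{n+1} = p_n + h·k2.
x=0.000000, p=1.500000:
  k1 = f(0.000000, 1.500000) = -1.455000
  k2 = f(0.175000, 1.245375) = -0.890910
  p ← 1.500000 + 0.35·(-0.890910) = 1.188181
x=0.350000, p=1.188181:
  k1 = f(0.350000, 1.188181) = -0.782039
  k2 = f(0.525000, 1.051325) = -0.548081
  p ← 1.188181 + 0.35·(-0.548081) = 0.996353
x=0.700000, p=0.996353:
  k1 = f(0.700000, 0.996353) = -0.464652
  k2 = f(0.875000, 0.915039) = -0.352325
  p ← 0.996353 + 0.35·(-0.352325) = 0.873039
p(1.05) ≈ 0.8730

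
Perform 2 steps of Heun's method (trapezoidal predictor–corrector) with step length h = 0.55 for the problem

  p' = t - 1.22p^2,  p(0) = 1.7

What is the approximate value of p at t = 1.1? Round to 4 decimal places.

Heun: k1 = f(t_n, p_n); k2 = f(t_n + h, p_n + h·k1); p_{n+1} = p_n + (h/2)·(k1 + k2).
t=0.000000, p=1.700000:
  k1 = f(0.000000, 1.700000) = -3.525800
  k2 = f(0.550000, -0.239190) = 0.480202
  p ← 1.700000 + (0.55/2)·(-3.525800 + 0.480202) = 0.862460
t=0.550000, p=0.862460:
  k1 = f(0.550000, 0.862460) = -0.357482
  k2 = f(1.100000, 0.665845) = 0.559113
  p ← 0.862460 + (0.55/2)·(-0.357482 + 0.559113) = 0.917909
p(1.1) ≈ 0.9179

0.9179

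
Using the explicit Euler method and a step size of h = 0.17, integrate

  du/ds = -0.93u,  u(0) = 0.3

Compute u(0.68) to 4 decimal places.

Euler: u_{n+1} = u_n + h·f(s_n, u_n).
s=0.000000, u=0.300000: f=-0.279000 → u ← 0.300000 + 0.17·(-0.279000) = 0.252570
s=0.170000, u=0.252570: f=-0.234890 → u ← 0.252570 + 0.17·(-0.234890) = 0.212639
s=0.340000, u=0.212639: f=-0.197754 → u ← 0.212639 + 0.17·(-0.197754) = 0.179021
s=0.510000, u=0.179021: f=-0.166489 → u ← 0.179021 + 0.17·(-0.166489) = 0.150717
u(0.68) ≈ 0.1507

0.1507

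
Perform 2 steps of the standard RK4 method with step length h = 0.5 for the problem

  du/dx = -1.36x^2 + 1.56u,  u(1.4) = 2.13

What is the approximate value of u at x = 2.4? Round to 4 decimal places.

RK4: k1 = f(x_n, u_n); k2 = f(x_n + h/2, u_n + (h/2)·k1); k3 = f(x_n + h/2, u_n + (h/2)·k2); k4 = f(x_n + h, u_n + h·k3); u_{n+1} = u_n + (h/6)·(k1 + 2k2 + 2k3 + k4).
x=1.400000, u=2.130000:
  k1 = f(1.400000, 2.130000) = 0.657200
  k2 = f(1.650000, 2.294300) = -0.123492
  k3 = f(1.650000, 2.099127) = -0.427962
  k4 = f(1.900000, 1.916019) = -1.920610
  u ← 2.130000 + (0.5/6)·(k1 + 2k2 + 2k3 + k4) = 1.932807
x=1.900000, u=1.932807:
  k1 = f(1.900000, 1.932807) = -1.894421
  k2 = f(2.150000, 1.459201) = -4.010246
  k3 = f(2.150000, 0.930245) = -4.835417
  k4 = f(2.400000, -0.484902) = -8.590047
  u ← 1.932807 + (0.5/6)·(k1 + 2k2 + 2k3 + k4) = -0.415176
u(2.4) ≈ -0.4152

-0.4152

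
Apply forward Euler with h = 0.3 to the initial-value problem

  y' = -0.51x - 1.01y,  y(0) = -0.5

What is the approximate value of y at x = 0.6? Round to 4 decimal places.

-0.2888

Euler: y_{n+1} = y_n + h·f(x_n, y_n).
x=0.000000, y=-0.500000: f=0.505000 → y ← -0.500000 + 0.3·0.505000 = -0.348500
x=0.300000, y=-0.348500: f=0.198985 → y ← -0.348500 + 0.3·0.198985 = -0.288805
y(0.6) ≈ -0.2888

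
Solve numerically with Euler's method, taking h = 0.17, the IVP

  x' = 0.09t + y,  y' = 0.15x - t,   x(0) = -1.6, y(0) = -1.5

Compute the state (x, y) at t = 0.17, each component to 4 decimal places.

Euler on (x,y): x_{n+1} = x_n + h·x', y_{n+1} = y_n + h·y'.
0.000000: (-1.600000, -1.500000); f=(-1.500000, -0.240000) → (-1.855000, -1.540800)
(x(0.17), y(0.17)) ≈ (-1.8550, -1.5408)

-1.8550, -1.5408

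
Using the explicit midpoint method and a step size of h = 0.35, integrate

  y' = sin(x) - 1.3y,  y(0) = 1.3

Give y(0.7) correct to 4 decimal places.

Midpoint: k1 = f(x_n, y_n); k2 = f(x_n + h/2, y_n + (h/2)·k1); y_{n+1} = y_n + h·k2.
x=0.000000, y=1.300000:
  k1 = f(0.000000, 1.300000) = -1.690000
  k2 = f(0.175000, 1.004250) = -1.131417
  y ← 1.300000 + 0.35·(-1.131417) = 0.904004
x=0.350000, y=0.904004:
  k1 = f(0.350000, 0.904004) = -0.832308
  k2 = f(0.525000, 0.758350) = -0.484642
  y ← 0.904004 + 0.35·(-0.484642) = 0.734379
y(0.7) ≈ 0.7344

0.7344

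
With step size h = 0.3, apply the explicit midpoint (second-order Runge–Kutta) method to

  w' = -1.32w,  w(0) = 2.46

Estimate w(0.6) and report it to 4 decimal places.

1.1456

Midpoint: k1 = f(x_n, w_n); k2 = f(x_n + h/2, w_n + (h/2)·k1); w_{n+1} = w_n + h·k2.
x=0.000000, w=2.460000:
  k1 = f(0.000000, 2.460000) = -3.247200
  k2 = f(0.150000, 1.972920) = -2.604254
  w ← 2.460000 + 0.3·(-2.604254) = 1.678724
x=0.300000, w=1.678724:
  k1 = f(0.300000, 1.678724) = -2.215915
  k2 = f(0.450000, 1.346336) = -1.777164
  w ← 1.678724 + 0.3·(-1.777164) = 1.145574
w(0.6) ≈ 1.1456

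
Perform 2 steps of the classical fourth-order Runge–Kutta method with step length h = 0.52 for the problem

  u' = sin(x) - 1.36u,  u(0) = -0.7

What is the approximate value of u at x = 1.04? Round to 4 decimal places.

RK4: k1 = f(x_n, u_n); k2 = f(x_n + h/2, u_n + (h/2)·k1); k3 = f(x_n + h/2, u_n + (h/2)·k2); k4 = f(x_n + h, u_n + h·k3); u_{n+1} = u_n + (h/6)·(k1 + 2k2 + 2k3 + k4).
x=0.000000, u=-0.700000:
  k1 = f(0.000000, -0.700000) = 0.952000
  k2 = f(0.260000, -0.452480) = 0.872453
  k3 = f(0.260000, -0.473162) = 0.900581
  k4 = f(0.520000, -0.231698) = 0.811989
  u ← -0.700000 + (0.52/6)·(k1 + 2k2 + 2k3 + k4) = -0.239795
x=0.520000, u=-0.239795:
  k1 = f(0.520000, -0.239795) = 0.823001
  k2 = f(0.780000, -0.025815) = 0.738387
  k3 = f(0.780000, -0.047814) = 0.768307
  k4 = f(1.040000, 0.159725) = 0.645179
  u ← -0.239795 + (0.52/6)·(k1 + 2k2 + 2k3 + k4) = 0.148608
u(1.04) ≈ 0.1486

0.1486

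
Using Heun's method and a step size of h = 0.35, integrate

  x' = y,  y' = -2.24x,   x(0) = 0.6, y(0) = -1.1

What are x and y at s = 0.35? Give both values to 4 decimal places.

Heun on (x,y): k1 = f(s_n, state_n); k2 = f(s_n + h, state_n + h·k1); state_{n+1} = state_n + (h/2)·(k1 + k2).
0.000000: (0.600000, -1.100000)
  k1 = (-1.100000, -1.344000)
  predictor → (0.215000, -1.570400)
  k2 = (-1.570400, -0.481600)
  → (0.132680, -1.419480)
(x(0.35), y(0.35)) ≈ (0.1327, -1.4195)

0.1327, -1.4195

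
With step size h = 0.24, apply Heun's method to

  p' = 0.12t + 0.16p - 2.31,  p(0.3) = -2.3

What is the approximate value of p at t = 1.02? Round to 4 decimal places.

-4.2834

Heun: k1 = f(t_n, p_n); k2 = f(t_n + h, p_n + h·k1); p_{n+1} = p_n + (h/2)·(k1 + k2).
t=0.300000, p=-2.300000:
  k1 = f(0.300000, -2.300000) = -2.642000
  k2 = f(0.540000, -2.934080) = -2.714653
  p ← -2.300000 + (0.24/2)·(-2.642000 + (-2.714653)) = -2.942798
t=0.540000, p=-2.942798:
  k1 = f(0.540000, -2.942798) = -2.716048
  k2 = f(0.780000, -3.594650) = -2.791544
  p ← -2.942798 + (0.24/2)·(-2.716048 + (-2.791544)) = -3.603709
t=0.780000, p=-3.603709:
  k1 = f(0.780000, -3.603709) = -2.792993
  k2 = f(1.020000, -4.274028) = -2.871444
  p ← -3.603709 + (0.24/2)·(-2.792993 + (-2.871444)) = -4.283442
p(1.02) ≈ -4.2834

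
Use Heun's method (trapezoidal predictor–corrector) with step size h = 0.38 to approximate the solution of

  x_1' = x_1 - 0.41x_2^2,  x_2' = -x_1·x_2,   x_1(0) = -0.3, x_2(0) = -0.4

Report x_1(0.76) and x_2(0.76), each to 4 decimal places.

-0.7257, -0.5708

Heun on (x_1,x_2): k1 = f(x_n, state_n); k2 = f(x_n + h, state_n + h·k1); state_{n+1} = state_n + (h/2)·(k1 + k2).
0.000000: (-0.300000, -0.400000)
  k1 = (-0.365600, -0.120000)
  predictor → (-0.438928, -0.445600)
  k2 = (-0.520337, -0.195586)
  → (-0.468328, -0.459961)
0.380000: (-0.468328, -0.459961)
  k1 = (-0.555070, -0.215413)
  predictor → (-0.679255, -0.541818)
  k2 = (-0.799617, -0.368033)
  → (-0.725719, -0.570816)
(x_1(0.76), x_2(0.76)) ≈ (-0.7257, -0.5708)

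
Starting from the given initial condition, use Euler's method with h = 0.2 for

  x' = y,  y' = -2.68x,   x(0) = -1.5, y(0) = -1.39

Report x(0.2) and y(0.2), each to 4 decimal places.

-1.7780, -0.5860

Euler on (x,y): x_{n+1} = x_n + h·x', y_{n+1} = y_n + h·y'.
0.000000: (-1.500000, -1.390000); f=(-1.390000, 4.020000) → (-1.778000, -0.586000)
(x(0.2), y(0.2)) ≈ (-1.7780, -0.5860)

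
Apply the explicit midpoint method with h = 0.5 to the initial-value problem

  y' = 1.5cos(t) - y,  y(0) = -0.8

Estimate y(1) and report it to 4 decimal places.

0.4087

Midpoint: k1 = f(t_n, y_n); k2 = f(t_n + h/2, y_n + (h/2)·k1); y_{n+1} = y_n + h·k2.
t=0.000000, y=-0.800000:
  k1 = f(0.000000, -0.800000) = 2.300000
  k2 = f(0.250000, -0.225000) = 1.678369
  y ← -0.800000 + 0.5·1.678369 = 0.039184
t=0.500000, y=0.039184:
  k1 = f(0.500000, 0.039184) = 1.277190
  k2 = f(0.750000, 0.358482) = 0.739052
  y ← 0.039184 + 0.5·0.739052 = 0.408710
y(1) ≈ 0.4087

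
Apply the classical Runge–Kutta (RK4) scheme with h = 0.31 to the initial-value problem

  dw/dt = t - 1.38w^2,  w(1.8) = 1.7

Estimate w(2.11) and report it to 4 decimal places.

RK4: k1 = f(t_n, w_n); k2 = f(t_n + h/2, w_n + (h/2)·k1); k3 = f(t_n + h/2, w_n + (h/2)·k2); k4 = f(t_n + h, w_n + h·k3); w_{n+1} = w_n + (h/6)·(k1 + 2k2 + 2k3 + k4).
t=1.800000, w=1.700000:
  k1 = f(1.800000, 1.700000) = -2.188200
  k2 = f(1.955000, 1.360829) = -0.600561
  k3 = f(1.955000, 1.606913) = -1.608394
  k4 = f(2.110000, 1.201398) = 0.118168
  w ← 1.700000 + (0.31/6)·(k1 + 2k2 + 2k3 + k4) = 1.364790
w(2.11) ≈ 1.3648

1.3648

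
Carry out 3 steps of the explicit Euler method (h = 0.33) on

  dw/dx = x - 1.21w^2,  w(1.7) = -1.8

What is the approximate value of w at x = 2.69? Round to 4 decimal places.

-11.4613

Euler: w_{n+1} = w_n + h·f(x_n, w_n).
x=1.700000, w=-1.800000: f=-2.220400 → w ← -1.800000 + 0.33·(-2.220400) = -2.532732
x=2.030000, w=-2.532732: f=-5.731825 → w ← -2.532732 + 0.33·(-5.731825) = -4.424234
x=2.360000, w=-4.424234: f=-21.324357 → w ← -4.424234 + 0.33·(-21.324357) = -11.461272
w(2.69) ≈ -11.4613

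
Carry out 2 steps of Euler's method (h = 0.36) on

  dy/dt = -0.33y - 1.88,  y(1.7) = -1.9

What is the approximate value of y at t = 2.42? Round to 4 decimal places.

Euler: y_{n+1} = y_n + h·f(t_n, y_n).
t=1.700000, y=-1.900000: f=-1.253000 → y ← -1.900000 + 0.36·(-1.253000) = -2.351080
t=2.060000, y=-2.351080: f=-1.104144 → y ← -2.351080 + 0.36·(-1.104144) = -2.748572
y(2.42) ≈ -2.7486

-2.7486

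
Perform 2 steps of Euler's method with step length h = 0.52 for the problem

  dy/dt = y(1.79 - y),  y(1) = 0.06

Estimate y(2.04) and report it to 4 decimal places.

Euler: y_{n+1} = y_n + h·f(t_n, y_n).
t=1.000000, y=0.060000: f=0.103800 → y ← 0.060000 + 0.52·0.103800 = 0.113976
t=1.520000, y=0.113976: f=0.191027 → y ← 0.113976 + 0.52·0.191027 = 0.213310
y(2.04) ≈ 0.2133

0.2133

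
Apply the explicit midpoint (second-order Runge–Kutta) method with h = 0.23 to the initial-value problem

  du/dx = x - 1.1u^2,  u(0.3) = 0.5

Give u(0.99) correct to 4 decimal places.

Midpoint: k1 = f(x_n, u_n); k2 = f(x_n + h/2, u_n + (h/2)·k1); u_{n+1} = u_n + h·k2.
x=0.300000, u=0.500000:
  k1 = f(0.300000, 0.500000) = 0.025000
  k2 = f(0.415000, 0.502875) = 0.136828
  u ← 0.500000 + 0.23·0.136828 = 0.531471
x=0.530000, u=0.531471:
  k1 = f(0.530000, 0.531471) = 0.219293
  k2 = f(0.645000, 0.556689) = 0.304107
  u ← 0.531471 + 0.23·0.304107 = 0.601415
x=0.760000, u=0.601415:
  k1 = f(0.760000, 0.601415) = 0.362130
  k2 = f(0.875000, 0.643060) = 0.420121
  u ← 0.601415 + 0.23·0.420121 = 0.698043
u(0.99) ≈ 0.6980

0.6980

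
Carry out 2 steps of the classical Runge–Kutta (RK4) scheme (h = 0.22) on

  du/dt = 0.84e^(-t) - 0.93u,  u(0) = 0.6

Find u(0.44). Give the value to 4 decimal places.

RK4: k1 = f(t_n, u_n); k2 = f(t_n + h/2, u_n + (h/2)·k1); k3 = f(t_n + h/2, u_n + (h/2)·k2); k4 = f(t_n + h, u_n + h·k3); u_{n+1} = u_n + (h/6)·(k1 + 2k2 + 2k3 + k4).
t=0.000000, u=0.600000:
  k1 = f(0.000000, 0.600000) = 0.282000
  k2 = f(0.110000, 0.631020) = 0.165652
  k3 = f(0.110000, 0.618222) = 0.177554
  k4 = f(0.220000, 0.639062) = 0.079788
  u ← 0.600000 + (0.22/6)·(k1 + 2k2 + 2k3 + k4) = 0.638434
t=0.220000, u=0.638434:
  k1 = f(0.220000, 0.638434) = 0.080372
  k2 = f(0.330000, 0.647275) = 0.001930
  k3 = f(0.330000, 0.638646) = 0.009955
  k4 = f(0.440000, 0.640624) = -0.054790
  u ← 0.638434 + (0.22/6)·(k1 + 2k2 + 2k3 + k4) = 0.640244
u(0.44) ≈ 0.6402

0.6402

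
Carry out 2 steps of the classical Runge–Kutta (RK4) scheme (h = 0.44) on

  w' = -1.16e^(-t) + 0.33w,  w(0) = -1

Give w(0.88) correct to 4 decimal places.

RK4: k1 = f(t_n, w_n); k2 = f(t_n + h/2, w_n + (h/2)·k1); k3 = f(t_n + h/2, w_n + (h/2)·k2); k4 = f(t_n + h, w_n + h·k3); w_{n+1} = w_n + (h/6)·(k1 + 2k2 + 2k3 + k4).
t=0.000000, w=-1.000000:
  k1 = f(0.000000, -1.000000) = -1.490000
  k2 = f(0.220000, -1.327800) = -1.369096
  k3 = f(0.220000, -1.301201) = -1.360318
  k4 = f(0.440000, -1.598540) = -1.274600
  w ← -1.000000 + (0.44/6)·(k1 + 2k2 + 2k3 + k4) = -1.603051
t=0.440000, w=-1.603051:
  k1 = f(0.440000, -1.603051) = -1.276089
  k2 = f(0.660000, -1.883791) = -1.221199
  k3 = f(0.660000, -1.871715) = -1.217214
  k4 = f(0.880000, -2.138625) = -1.186895
  w ← -1.603051 + (0.44/6)·(k1 + 2k2 + 2k3 + k4) = -2.141304
w(0.88) ≈ -2.1413

-2.1413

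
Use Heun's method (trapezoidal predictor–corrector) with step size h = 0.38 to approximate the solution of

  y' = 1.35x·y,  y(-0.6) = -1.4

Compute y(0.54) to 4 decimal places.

-1.3186

Heun: k1 = f(x_n, y_n); k2 = f(x_n + h, y_n + h·k1); y_{n+1} = y_n + (h/2)·(k1 + k2).
x=-0.600000, y=-1.400000:
  k1 = f(-0.600000, -1.400000) = 1.134000
  k2 = f(-0.220000, -0.969080) = 0.287817
  y ← -1.400000 + (0.38/2)·(1.134000 + 0.287817) = -1.129855
x=-0.220000, y=-1.129855:
  k1 = f(-0.220000, -1.129855) = 0.335567
  k2 = f(0.160000, -1.002339) = -0.216505
  y ← -1.129855 + (0.38/2)·(0.335567 + (-0.216505)) = -1.107233
x=0.160000, y=-1.107233:
  k1 = f(0.160000, -1.107233) = -0.239162
  k2 = f(0.540000, -1.198115) = -0.873426
  y ← -1.107233 + (0.38/2)·(-0.239162 + (-0.873426)) = -1.318625
y(0.54) ≈ -1.3186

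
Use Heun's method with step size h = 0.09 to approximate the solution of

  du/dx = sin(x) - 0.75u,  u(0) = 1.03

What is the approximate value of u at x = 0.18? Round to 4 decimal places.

0.9156

Heun: k1 = f(x_n, u_n); k2 = f(x_n + h, u_n + h·k1); u_{n+1} = u_n + (h/2)·(k1 + k2).
x=0.000000, u=1.030000:
  k1 = f(0.000000, 1.030000) = -0.772500
  k2 = f(0.090000, 0.960475) = -0.630478
  u ← 1.030000 + (0.09/2)·(-0.772500 + (-0.630478)) = 0.966866
x=0.090000, u=0.966866:
  k1 = f(0.090000, 0.966866) = -0.635271
  k2 = f(0.180000, 0.909692) = -0.503239
  u ← 0.966866 + (0.09/2)·(-0.635271 + (-0.503239)) = 0.915633
u(0.18) ≈ 0.9156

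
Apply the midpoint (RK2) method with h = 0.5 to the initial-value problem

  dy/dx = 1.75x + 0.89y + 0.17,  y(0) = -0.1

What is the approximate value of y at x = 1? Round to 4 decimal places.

Midpoint: k1 = f(x_n, y_n); k2 = f(x_n + h/2, y_n + (h/2)·k1); y_{n+1} = y_n + h·k2.
x=0.000000, y=-0.100000:
  k1 = f(0.000000, -0.100000) = 0.081000
  k2 = f(0.250000, -0.079750) = 0.536523
  y ← -0.100000 + 0.5·0.536523 = 0.168261
x=0.500000, y=0.168261:
  k1 = f(0.500000, 0.168261) = 1.194753
  k2 = f(0.750000, 0.466949) = 1.898085
  y ← 0.168261 + 0.5·1.898085 = 1.117304
y(1) ≈ 1.1173

1.1173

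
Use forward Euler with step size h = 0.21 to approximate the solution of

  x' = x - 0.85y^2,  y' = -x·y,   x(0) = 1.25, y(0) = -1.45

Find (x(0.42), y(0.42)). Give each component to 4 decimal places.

Euler on (x,y): x_{n+1} = x_n + h·x', y_{n+1} = y_n + h·y'.
0.000000: (1.250000, -1.450000); f=(-0.537125, 1.812500) → (1.137204, -1.069375)
0.210000: (1.137204, -1.069375); f=(0.165175, 1.216097) → (1.171891, -0.813995)
(x(0.42), y(0.42)) ≈ (1.1719, -0.8140)

1.1719, -0.8140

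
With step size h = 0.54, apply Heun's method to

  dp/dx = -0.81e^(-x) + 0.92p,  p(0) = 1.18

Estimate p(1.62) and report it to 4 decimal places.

3.2410

Heun: k1 = f(x_n, p_n); k2 = f(x_n + h, p_n + h·k1); p_{n+1} = p_n + (h/2)·(k1 + k2).
x=0.000000, p=1.180000:
  k1 = f(0.000000, 1.180000) = 0.275600
  k2 = f(0.540000, 1.328824) = 0.750492
  p ← 1.180000 + (0.54/2)·(0.275600 + 0.750492) = 1.457045
x=0.540000, p=1.457045:
  k1 = f(0.540000, 1.457045) = 0.868455
  k2 = f(1.080000, 1.926011) = 1.496857
  p ← 1.457045 + (0.54/2)·(0.868455 + 1.496857) = 2.095679
x=1.080000, p=2.095679:
  k1 = f(1.080000, 2.095679) = 1.652953
  k2 = f(1.620000, 2.988274) = 2.588914
  p ← 2.095679 + (0.54/2)·(1.652953 + 2.588914) = 3.240983
p(1.62) ≈ 3.2410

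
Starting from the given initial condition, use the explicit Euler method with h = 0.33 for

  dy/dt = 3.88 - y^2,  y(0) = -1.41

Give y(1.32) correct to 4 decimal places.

Euler: y_{n+1} = y_n + h·f(t_n, y_n).
t=0.000000, y=-1.410000: f=1.891900 → y ← -1.410000 + 0.33·1.891900 = -0.785673
t=0.330000, y=-0.785673: f=3.262718 → y ← -0.785673 + 0.33·3.262718 = 0.291024
t=0.660000, y=0.291024: f=3.795305 → y ← 0.291024 + 0.33·3.795305 = 1.543475
t=0.990000, y=1.543475: f=1.497686 → y ← 1.543475 + 0.33·1.497686 = 2.037711
y(1.32) ≈ 2.0377

2.0377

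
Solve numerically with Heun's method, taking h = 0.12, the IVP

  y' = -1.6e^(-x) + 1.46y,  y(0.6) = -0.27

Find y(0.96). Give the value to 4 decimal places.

-0.8098

Heun: k1 = f(x_n, y_n); k2 = f(x_n + h, y_n + h·k1); y_{n+1} = y_n + (h/2)·(k1 + k2).
x=0.600000, y=-0.270000:
  k1 = f(0.600000, -0.270000) = -1.272299
  k2 = f(0.720000, -0.422676) = -1.395910
  y ← -0.270000 + (0.12/2)·(-1.272299 + (-1.395910)) = -0.430093
x=0.720000, y=-0.430093:
  k1 = f(0.720000, -0.430093) = -1.406739
  k2 = f(0.840000, -0.598901) = -1.565133
  y ← -0.430093 + (0.12/2)·(-1.406739 + (-1.565133)) = -0.608405
x=0.840000, y=-0.608405:
  k1 = f(0.840000, -0.608405) = -1.579008
  k2 = f(0.960000, -0.797886) = -1.777542
  y ← -0.608405 + (0.12/2)·(-1.579008 + (-1.777542)) = -0.809798
y(0.96) ≈ -0.8098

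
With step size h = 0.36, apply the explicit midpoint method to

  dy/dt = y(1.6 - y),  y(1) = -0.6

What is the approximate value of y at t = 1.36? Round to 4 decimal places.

Midpoint: k1 = f(t_n, y_n); k2 = f(t_n + h/2, y_n + (h/2)·k1); y_{n+1} = y_n + h·k2.
t=1.000000, y=-0.600000:
  k1 = f(1.000000, -0.600000) = -1.320000
  k2 = f(1.180000, -0.837600) = -2.041734
  y ← -0.600000 + 0.36·(-2.041734) = -1.335024
y(1.36) ≈ -1.3350

-1.3350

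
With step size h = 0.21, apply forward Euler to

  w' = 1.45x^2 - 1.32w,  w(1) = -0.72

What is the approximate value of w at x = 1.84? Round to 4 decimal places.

Euler: w_{n+1} = w_n + h·f(x_n, w_n).
x=1.000000, w=-0.720000: f=2.400400 → w ← -0.720000 + 0.21·2.400400 = -0.215916
x=1.210000, w=-0.215916: f=2.407954 → w ← -0.215916 + 0.21·2.407954 = 0.289754
x=1.420000, w=0.289754: f=2.541304 → w ← 0.289754 + 0.21·2.541304 = 0.823428
x=1.630000, w=0.823428: f=2.765580 → w ← 0.823428 + 0.21·2.765580 = 1.404200
w(1.84) ≈ 1.4042

1.4042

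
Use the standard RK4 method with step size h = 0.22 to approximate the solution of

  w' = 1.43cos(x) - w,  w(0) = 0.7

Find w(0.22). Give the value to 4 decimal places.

0.8418

RK4: k1 = f(x_n, w_n); k2 = f(x_n + h/2, w_n + (h/2)·k1); k3 = f(x_n + h/2, w_n + (h/2)·k2); k4 = f(x_n + h, w_n + h·k3); w_{n+1} = w_n + (h/6)·(k1 + 2k2 + 2k3 + k4).
x=0.000000, w=0.700000:
  k1 = f(0.000000, 0.700000) = 0.730000
  k2 = f(0.110000, 0.780300) = 0.641057
  k3 = f(0.110000, 0.770516) = 0.650841
  k4 = f(0.220000, 0.843185) = 0.552348
  w ← 0.700000 + (0.22/6)·(k1 + 2k2 + 2k3 + k4) = 0.841759
w(0.22) ≈ 0.8418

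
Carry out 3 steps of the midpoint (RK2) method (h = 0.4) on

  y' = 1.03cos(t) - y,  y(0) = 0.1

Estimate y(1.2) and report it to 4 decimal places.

Midpoint: k1 = f(t_n, y_n); k2 = f(t_n + h/2, y_n + (h/2)·k1); y_{n+1} = y_n + h·k2.
t=0.000000, y=0.100000:
  k1 = f(0.000000, 0.100000) = 0.930000
  k2 = f(0.200000, 0.286000) = 0.723469
  y ← 0.100000 + 0.4·0.723469 = 0.389387
t=0.400000, y=0.389387:
  k1 = f(0.400000, 0.389387) = 0.559305
  k2 = f(0.600000, 0.501249) = 0.348847
  y ← 0.389387 + 0.4·0.348847 = 0.528926
t=0.800000, y=0.528926:
  k1 = f(0.800000, 0.528926) = 0.188682
  k2 = f(1.000000, 0.566663) = -0.010151
  y ← 0.528926 + 0.4·(-0.010151) = 0.524866
y(1.2) ≈ 0.5249

0.5249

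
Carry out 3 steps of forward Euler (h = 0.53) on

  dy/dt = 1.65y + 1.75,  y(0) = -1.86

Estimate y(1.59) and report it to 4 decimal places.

Euler: y_{n+1} = y_n + h·f(t_n, y_n).
t=0.000000, y=-1.860000: f=-1.319000 → y ← -1.860000 + 0.53·(-1.319000) = -2.559070
t=0.530000, y=-2.559070: f=-2.472466 → y ← -2.559070 + 0.53·(-2.472466) = -3.869477
t=1.060000, y=-3.869477: f=-4.634637 → y ← -3.869477 + 0.53·(-4.634637) = -6.325834
y(1.59) ≈ -6.3258

-6.3258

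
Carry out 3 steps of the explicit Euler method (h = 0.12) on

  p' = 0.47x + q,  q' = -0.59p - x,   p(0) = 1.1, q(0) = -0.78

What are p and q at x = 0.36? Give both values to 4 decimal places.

Euler on (p,q): p_{n+1} = p_n + h·p', q_{n+1} = q_n + h·q'.
0.000000: (1.100000, -0.780000); f=(-0.780000, -0.649000) → (1.006400, -0.857880)
0.120000: (1.006400, -0.857880); f=(-0.801480, -0.713776) → (0.910222, -0.943533)
0.240000: (0.910222, -0.943533); f=(-0.830733, -0.777031) → (0.810534, -1.036777)
(p(0.36), q(0.36)) ≈ (0.8105, -1.0368)

0.8105, -1.0368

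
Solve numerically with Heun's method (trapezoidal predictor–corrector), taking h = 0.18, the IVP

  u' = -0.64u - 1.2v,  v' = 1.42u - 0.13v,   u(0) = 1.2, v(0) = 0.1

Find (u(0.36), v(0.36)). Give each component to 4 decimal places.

0.8016, 0.6029

Heun on (u,v): k1 = f(s_n, state_n); k2 = f(s_n + h, state_n + h·k1); state_{n+1} = state_n + (h/2)·(k1 + k2).
0.000000: (1.200000, 0.100000)
  k1 = (-0.888000, 1.691000)
  predictor → (1.040160, 0.404380)
  k2 = (-1.150958, 1.424458)
  → (1.016494, 0.380391)
0.180000: (1.016494, 0.380391)
  k1 = (-1.107025, 1.393970)
  predictor → (0.817229, 0.631306)
  k2 = (-1.280594, 1.078396)
  → (0.801608, 0.602904)
(u(0.36), v(0.36)) ≈ (0.8016, 0.6029)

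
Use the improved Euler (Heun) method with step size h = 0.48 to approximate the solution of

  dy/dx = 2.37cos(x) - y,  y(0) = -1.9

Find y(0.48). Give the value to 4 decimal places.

-0.4066

Heun: k1 = f(x_n, y_n); k2 = f(x_n + h, y_n + h·k1); y_{n+1} = y_n + (h/2)·(k1 + k2).
x=0.000000, y=-1.900000:
  k1 = f(0.000000, -1.900000) = 4.270000
  k2 = f(0.480000, 0.149600) = 1.952578
  y ← -1.900000 + (0.48/2)·(4.270000 + 1.952578) = -0.406581
y(0.48) ≈ -0.4066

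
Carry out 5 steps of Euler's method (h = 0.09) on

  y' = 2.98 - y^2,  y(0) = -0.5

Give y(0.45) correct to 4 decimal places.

Euler: y_{n+1} = y_n + h·f(t_n, y_n).
t=0.000000, y=-0.500000: f=2.730000 → y ← -0.500000 + 0.09·2.730000 = -0.254300
t=0.090000, y=-0.254300: f=2.915332 → y ← -0.254300 + 0.09·2.915332 = 0.008080
t=0.180000, y=0.008080: f=2.979935 → y ← 0.008080 + 0.09·2.979935 = 0.276274
t=0.270000, y=0.276274: f=2.903673 → y ← 0.276274 + 0.09·2.903673 = 0.537605
t=0.360000, y=0.537605: f=2.690981 → y ← 0.537605 + 0.09·2.690981 = 0.779793
y(0.45) ≈ 0.7798

0.7798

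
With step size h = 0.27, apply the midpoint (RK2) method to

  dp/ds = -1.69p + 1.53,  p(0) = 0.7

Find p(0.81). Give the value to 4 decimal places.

Midpoint: k1 = f(s_n, p_n); k2 = f(s_n + h/2, p_n + (h/2)·k1); p_{n+1} = p_n + h·k2.
s=0.000000, p=0.700000:
  k1 = f(0.000000, 0.700000) = 0.347000
  k2 = f(0.135000, 0.746845) = 0.267832
  p ← 0.700000 + 0.27·0.267832 = 0.772315
s=0.270000, p=0.772315:
  k1 = f(0.270000, 0.772315) = 0.224788
  k2 = f(0.405000, 0.802661) = 0.173503
  p ← 0.772315 + 0.27·0.173503 = 0.819160
s=0.540000, p=0.819160:
  k1 = f(0.540000, 0.819160) = 0.145619
  k2 = f(0.675000, 0.838819) = 0.112396
  p ← 0.819160 + 0.27·0.112396 = 0.849507
p(0.81) ≈ 0.8495

0.8495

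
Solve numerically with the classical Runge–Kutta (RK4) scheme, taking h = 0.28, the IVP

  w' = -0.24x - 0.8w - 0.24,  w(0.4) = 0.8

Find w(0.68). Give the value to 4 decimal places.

RK4: k1 = f(x_n, w_n); k2 = f(x_n + h/2, w_n + (h/2)·k1); k3 = f(x_n + h/2, w_n + (h/2)·k2); k4 = f(x_n + h, w_n + h·k3); w_{n+1} = w_n + (h/6)·(k1 + 2k2 + 2k3 + k4).
x=0.400000, w=0.800000:
  k1 = f(0.400000, 0.800000) = -0.976000
  k2 = f(0.540000, 0.663360) = -0.900288
  k3 = f(0.540000, 0.673960) = -0.908768
  k4 = f(0.680000, 0.545545) = -0.839636
  w ← 0.800000 + (0.28/6)·(k1 + 2k2 + 2k3 + k4) = 0.546425
w(0.68) ≈ 0.5464

0.5464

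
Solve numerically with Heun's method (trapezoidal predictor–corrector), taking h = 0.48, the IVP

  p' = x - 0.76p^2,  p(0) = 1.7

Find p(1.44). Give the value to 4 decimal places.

Heun: k1 = f(x_n, p_n); k2 = f(x_n + h, p_n + h·k1); p_{n+1} = p_n + (h/2)·(k1 + k2).
x=0.000000, p=1.700000:
  k1 = f(0.000000, 1.700000) = -2.196400
  k2 = f(0.480000, 0.645728) = 0.163107
  p ← 1.700000 + (0.48/2)·(-2.196400 + 0.163107) = 1.212010
x=0.480000, p=1.212010:
  k1 = f(0.480000, 1.212010) = -0.636415
  k2 = f(0.960000, 0.906530) = 0.335434
  p ← 1.212010 + (0.48/2)·(-0.636415 + 0.335434) = 1.139774
x=0.960000, p=1.139774:
  k1 = f(0.960000, 1.139774) = -0.027305
  k2 = f(1.440000, 1.126668) = 0.475271
  p ← 1.139774 + (0.48/2)·(-0.027305 + 0.475271) = 1.247286
p(1.44) ≈ 1.2473

1.2473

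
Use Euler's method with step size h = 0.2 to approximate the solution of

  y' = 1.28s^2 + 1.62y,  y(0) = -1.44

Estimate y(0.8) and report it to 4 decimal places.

-4.2607

Euler: y_{n+1} = y_n + h·f(s_n, y_n).
s=0.000000, y=-1.440000: f=-2.332800 → y ← -1.440000 + 0.2·(-2.332800) = -1.906560
s=0.200000, y=-1.906560: f=-3.037427 → y ← -1.906560 + 0.2·(-3.037427) = -2.514045
s=0.400000, y=-2.514045: f=-3.867954 → y ← -2.514045 + 0.2·(-3.867954) = -3.287636
s=0.600000, y=-3.287636: f=-4.865171 → y ← -3.287636 + 0.2·(-4.865171) = -4.260670
y(0.8) ≈ -4.2607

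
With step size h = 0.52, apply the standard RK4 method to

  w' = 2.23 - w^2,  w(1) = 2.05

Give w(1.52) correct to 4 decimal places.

1.6274

RK4: k1 = f(s_n, w_n); k2 = f(s_n + h/2, w_n + (h/2)·k1); k3 = f(s_n + h/2, w_n + (h/2)·k2); k4 = f(s_n + h, w_n + h·k3); w_{n+1} = w_n + (h/6)·(k1 + 2k2 + 2k3 + k4).
s=1.000000, w=2.050000:
  k1 = f(1.000000, 2.050000) = -1.972500
  k2 = f(1.260000, 1.537150) = -0.132830
  k3 = f(1.260000, 2.015464) = -1.832096
  k4 = f(1.520000, 1.097310) = 1.025910
  w ← 2.050000 + (0.52/6)·(k1 + 2k2 + 2k3 + k4) = 1.627375
w(1.52) ≈ 1.6274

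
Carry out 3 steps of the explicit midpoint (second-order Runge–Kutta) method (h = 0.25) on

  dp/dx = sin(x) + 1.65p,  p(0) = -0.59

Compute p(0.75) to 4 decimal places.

-1.5845

Midpoint: k1 = f(x_n, p_n); k2 = f(x_n + h/2, p_n + (h/2)·k1); p_{n+1} = p_n + h·k2.
x=0.000000, p=-0.590000:
  k1 = f(0.000000, -0.590000) = -0.973500
  k2 = f(0.125000, -0.711687) = -1.049610
  p ← -0.590000 + 0.25·(-1.049610) = -0.852402
x=0.250000, p=-0.852402:
  k1 = f(0.250000, -0.852402) = -1.159060
  k2 = f(0.375000, -0.997285) = -1.279248
  p ← -0.852402 + 0.25·(-1.279248) = -1.172214
x=0.500000, p=-1.172214:
  k1 = f(0.500000, -1.172214) = -1.454728
  k2 = f(0.625000, -1.354055) = -1.649094
  p ← -1.172214 + 0.25·(-1.649094) = -1.584488
p(0.75) ≈ -1.5845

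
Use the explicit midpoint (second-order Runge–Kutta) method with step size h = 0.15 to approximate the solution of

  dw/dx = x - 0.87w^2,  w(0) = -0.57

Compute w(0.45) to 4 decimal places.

-0.6147

Midpoint: k1 = f(x_n, w_n); k2 = f(x_n + h/2, w_n + (h/2)·k1); w_{n+1} = w_n + h·k2.
x=0.000000, w=-0.570000:
  k1 = f(0.000000, -0.570000) = -0.282663
  k2 = f(0.075000, -0.591200) = -0.229080
  w ← -0.570000 + 0.15·(-0.229080) = -0.604362
x=0.150000, w=-0.604362:
  k1 = f(0.150000, -0.604362) = -0.167770
  k2 = f(0.225000, -0.616945) = -0.106140
  w ← -0.604362 + 0.15·(-0.106140) = -0.620283
x=0.300000, w=-0.620283:
  k1 = f(0.300000, -0.620283) = -0.034733
  k2 = f(0.375000, -0.622888) = 0.037449
  w ← -0.620283 + 0.15·0.037449 = -0.614666
w(0.45) ≈ -0.6147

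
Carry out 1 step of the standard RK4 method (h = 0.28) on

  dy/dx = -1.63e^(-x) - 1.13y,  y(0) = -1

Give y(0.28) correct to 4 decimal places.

RK4: k1 = f(x_n, y_n); k2 = f(x_n + h/2, y_n + (h/2)·k1); k3 = f(x_n + h/2, y_n + (h/2)·k2); k4 = f(x_n + h, y_n + h·k3); y_{n+1} = y_n + (h/6)·(k1 + 2k2 + 2k3 + k4).
x=0.000000, y=-1.000000:
  k1 = f(0.000000, -1.000000) = -0.500000
  k2 = f(0.140000, -1.070000) = -0.207954
  k3 = f(0.140000, -1.029114) = -0.254156
  k4 = f(0.280000, -1.071164) = -0.021513
  y ← -1.000000 + (0.28/6)·(k1 + 2k2 + 2k3 + k4) = -1.067467
y(0.28) ≈ -1.0675

-1.0675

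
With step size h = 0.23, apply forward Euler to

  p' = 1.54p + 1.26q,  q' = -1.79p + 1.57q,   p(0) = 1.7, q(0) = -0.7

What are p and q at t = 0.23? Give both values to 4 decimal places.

Euler on (p,q): p_{n+1} = p_n + h·p', q_{n+1} = q_n + h·q'.
0.000000: (1.700000, -0.700000); f=(1.736000, -4.142000) → (2.099280, -1.652660)
(p(0.23), q(0.23)) ≈ (2.0993, -1.6527)

2.0993, -1.6527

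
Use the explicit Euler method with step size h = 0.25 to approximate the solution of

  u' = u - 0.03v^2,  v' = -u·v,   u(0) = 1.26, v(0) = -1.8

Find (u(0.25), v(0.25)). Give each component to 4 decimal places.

Euler on (u,v): u_{n+1} = u_n + h·u', v_{n+1} = v_n + h·v'.
0.000000: (1.260000, -1.800000); f=(1.162800, 2.268000) → (1.550700, -1.233000)
(u(0.25), v(0.25)) ≈ (1.5507, -1.2330)

1.5507, -1.2330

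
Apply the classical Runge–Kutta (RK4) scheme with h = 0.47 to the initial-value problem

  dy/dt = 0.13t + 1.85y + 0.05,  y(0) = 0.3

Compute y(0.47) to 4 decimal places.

RK4: k1 = f(t_n, y_n); k2 = f(t_n + h/2, y_n + (h/2)·k1); k3 = f(t_n + h/2, y_n + (h/2)·k2); k4 = f(t_n + h, y_n + h·k3); y_{n+1} = y_n + (h/6)·(k1 + 2k2 + 2k3 + k4).
t=0.000000, y=0.300000:
  k1 = f(0.000000, 0.300000) = 0.605000
  k2 = f(0.235000, 0.442175) = 0.898574
  k3 = f(0.235000, 0.511165) = 1.026205
  k4 = f(0.470000, 0.782316) = 1.558385
  y ← 0.300000 + (0.47/6)·(k1 + 2k2 + 2k3 + k4) = 0.771014
y(0.47) ≈ 0.7710

0.7710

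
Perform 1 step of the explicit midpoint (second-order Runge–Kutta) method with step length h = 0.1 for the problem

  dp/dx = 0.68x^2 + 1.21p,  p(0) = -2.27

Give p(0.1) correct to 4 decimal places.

Midpoint: k1 = f(x_n, p_n); k2 = f(x_n + h/2, p_n + (h/2)·k1); p_{n+1} = p_n + h·k2.
x=0.000000, p=-2.270000:
  k1 = f(0.000000, -2.270000) = -2.746700
  k2 = f(0.050000, -2.407335) = -2.911175
  p ← -2.270000 + 0.1·(-2.911175) = -2.561118
p(0.1) ≈ -2.5611

-2.5611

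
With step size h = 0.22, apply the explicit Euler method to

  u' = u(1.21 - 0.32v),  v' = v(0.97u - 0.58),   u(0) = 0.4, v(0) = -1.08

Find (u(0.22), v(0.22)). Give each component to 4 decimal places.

0.5369, -1.0344

Euler on (u,v): u_{n+1} = u_n + h·u', v_{n+1} = v_n + h·v'.
0.000000: (0.400000, -1.080000); f=(0.622240, 0.207360) → (0.536893, -1.034381)
(u(0.22), v(0.22)) ≈ (0.5369, -1.0344)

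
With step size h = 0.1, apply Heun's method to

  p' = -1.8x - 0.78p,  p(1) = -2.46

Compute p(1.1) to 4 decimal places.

-2.4576

Heun: k1 = f(x_n, p_n); k2 = f(x_n + h, p_n + h·k1); p_{n+1} = p_n + (h/2)·(k1 + k2).
x=1.000000, p=-2.460000:
  k1 = f(1.000000, -2.460000) = 0.118800
  k2 = f(1.100000, -2.448120) = -0.070466
  p ← -2.460000 + (0.1/2)·(0.118800 + (-0.070466)) = -2.457583
p(1.1) ≈ -2.4576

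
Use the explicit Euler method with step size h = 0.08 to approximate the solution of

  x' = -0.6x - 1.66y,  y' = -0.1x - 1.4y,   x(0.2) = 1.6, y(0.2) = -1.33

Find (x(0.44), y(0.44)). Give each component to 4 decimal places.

1.8341, -0.9677

Euler on (x,y): x_{n+1} = x_n + h·x', y_{n+1} = y_n + h·y'.
0.200000: (1.600000, -1.330000); f=(1.247800, 1.702000) → (1.699824, -1.193840)
0.280000: (1.699824, -1.193840); f=(0.961880, 1.501394) → (1.776774, -1.073729)
0.360000: (1.776774, -1.073729); f=(0.716325, 1.325542) → (1.834080, -0.967685)
(x(0.44), y(0.44)) ≈ (1.8341, -0.9677)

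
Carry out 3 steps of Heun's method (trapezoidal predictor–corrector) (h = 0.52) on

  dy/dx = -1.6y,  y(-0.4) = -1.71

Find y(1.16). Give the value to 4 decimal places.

-0.2324

Heun: k1 = f(x_n, y_n); k2 = f(x_n + h, y_n + h·k1); y_{n+1} = y_n + (h/2)·(k1 + k2).
x=-0.400000, y=-1.710000:
  k1 = f(-0.400000, -1.710000) = 2.736000
  k2 = f(0.120000, -0.287280) = 0.459648
  y ← -1.710000 + (0.52/2)·(2.736000 + 0.459648) = -0.879132
x=0.120000, y=-0.879132:
  k1 = f(0.120000, -0.879132) = 1.406610
  k2 = f(0.640000, -0.147694) = 0.236311
  y ← -0.879132 + (0.52/2)·(1.406610 + 0.236311) = -0.451972
x=0.640000, y=-0.451972:
  k1 = f(0.640000, -0.451972) = 0.723155
  k2 = f(1.160000, -0.075931) = 0.121490
  y ← -0.451972 + (0.52/2)·(0.723155 + 0.121490) = -0.232364
y(1.16) ≈ -0.2324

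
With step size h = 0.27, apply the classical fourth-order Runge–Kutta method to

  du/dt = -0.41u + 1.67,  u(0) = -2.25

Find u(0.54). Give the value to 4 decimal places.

-0.9942

RK4: k1 = f(t_n, u_n); k2 = f(t_n + h/2, u_n + (h/2)·k1); k3 = f(t_n + h/2, u_n + (h/2)·k2); k4 = f(t_n + h, u_n + h·k3); u_{n+1} = u_n + (h/6)·(k1 + 2k2 + 2k3 + k4).
t=0.000000, u=-2.250000:
  k1 = f(0.000000, -2.250000) = 2.592500
  k2 = f(0.135000, -1.900012) = 2.449005
  k3 = f(0.135000, -1.919384) = 2.456948
  k4 = f(0.270000, -1.586624) = 2.320516
  u ← -2.250000 + (0.27/6)·(k1 + 2k2 + 2k3 + k4) = -1.587379
t=0.270000, u=-1.587379:
  k1 = f(0.270000, -1.587379) = 2.320825
  k2 = f(0.405000, -1.274067) = 2.192368
  k3 = f(0.405000, -1.291409) = 2.199478
  k4 = f(0.540000, -0.993520) = 2.077343
  u ← -1.587379 + (0.27/6)·(k1 + 2k2 + 2k3 + k4) = -0.994195
u(0.54) ≈ -0.9942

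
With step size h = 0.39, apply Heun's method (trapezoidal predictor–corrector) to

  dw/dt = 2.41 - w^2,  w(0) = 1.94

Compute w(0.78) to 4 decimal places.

Heun: k1 = f(t_n, w_n); k2 = f(t_n + h, w_n + h·k1); w_{n+1} = w_n + (h/2)·(k1 + k2).
t=0.000000, w=1.940000:
  k1 = f(0.000000, 1.940000) = -1.353600
  k2 = f(0.390000, 1.412096) = 0.415985
  w ← 1.940000 + (0.39/2)·(-1.353600 + 0.415985) = 1.757165
t=0.390000, w=1.757165:
  k1 = f(0.390000, 1.757165) = -0.677629
  k2 = f(0.780000, 1.492890) = 0.181280
  w ← 1.757165 + (0.39/2)·(-0.677629 + 0.181280) = 1.660377
w(0.78) ≈ 1.6604

1.6604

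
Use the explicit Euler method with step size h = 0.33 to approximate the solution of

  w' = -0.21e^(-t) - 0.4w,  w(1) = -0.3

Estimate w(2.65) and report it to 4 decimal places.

Euler: w_{n+1} = w_n + h·f(t_n, w_n).
t=1.000000, w=-0.300000: f=0.042745 → w ← -0.300000 + 0.33·0.042745 = -0.285894
t=1.330000, w=-0.285894: f=0.058817 → w ← -0.285894 + 0.33·0.058817 = -0.266484
t=1.660000, w=-0.266484: f=0.066665 → w ← -0.266484 + 0.33·0.066665 = -0.244485
t=1.990000, w=-0.244485: f=0.069088 → w ← -0.244485 + 0.33·0.069088 = -0.221686
t=2.320000, w=-0.221686: f=0.068037 → w ← -0.221686 + 0.33·0.068037 = -0.199234
w(2.65) ≈ -0.1992

-0.1992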